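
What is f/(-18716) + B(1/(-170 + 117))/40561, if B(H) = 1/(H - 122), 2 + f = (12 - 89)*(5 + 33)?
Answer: 192009198497/1227339071173 ≈ 0.15644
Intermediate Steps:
f = -2928 (f = -2 + (12 - 89)*(5 + 33) = -2 - 77*38 = -2 - 2926 = -2928)
B(H) = 1/(-122 + H)
f/(-18716) + B(1/(-170 + 117))/40561 = -2928/(-18716) + 1/(-122 + 1/(-170 + 117)*40561) = -2928*(-1/18716) + (1/40561)/(-122 + 1/(-53)) = 732/4679 + (1/40561)/(-122 - 1/53) = 732/4679 + (1/40561)/(-6467/53) = 732/4679 - 53/6467*1/40561 = 732/4679 - 53/262307987 = 192009198497/1227339071173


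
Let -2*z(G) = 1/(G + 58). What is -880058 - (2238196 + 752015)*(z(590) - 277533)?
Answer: 358508743939697/432 ≈ 8.2988e+11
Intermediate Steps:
z(G) = -1/(2*(58 + G)) (z(G) = -1/(2*(G + 58)) = -1/(2*(58 + G)))
-880058 - (2238196 + 752015)*(z(590) - 277533) = -880058 - (2238196 + 752015)*(-1/(116 + 2*590) - 277533) = -880058 - 2990211*(-1/(116 + 1180) - 277533) = -880058 - 2990211*(-1/1296 - 277533) = -880058 - 2990211*(-359682769)/1296 = -880058 - 1*(-358509124124753/432) = -880058 + 358509124124753/432 = 358508743939697/432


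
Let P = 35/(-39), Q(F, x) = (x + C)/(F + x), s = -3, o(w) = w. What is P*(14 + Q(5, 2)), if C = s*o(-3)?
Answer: -545/39 ≈ -13.974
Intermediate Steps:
C = 9 (C = -3*(-3) = 9)
Q(F, x) = (9 + x)/(F + x) (Q(F, x) = (x + 9)/(F + x) = (9 + x)/(F + x))
P = -35/39 (P = 35*(-1/39) = -35/39 ≈ -0.89744)
P*(14 + Q(5, 2)) = -35*(14 + (9 + 2)/(5 + 2))/39 = -35*(14 + 11/7)/39 = -35/39*109/7 = -545/39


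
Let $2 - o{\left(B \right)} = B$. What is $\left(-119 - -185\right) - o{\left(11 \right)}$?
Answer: $75$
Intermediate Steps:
$o{\left(B \right)} = 2 - B$
$\left(-119 - -185\right) - o{\left(11 \right)} = \left(-119 - -185\right) - \left(2 - 11\right) = \left(-119 + 185\right) - \left(2 - 11\right) = 66 - -9 = 66 + 9 = 75$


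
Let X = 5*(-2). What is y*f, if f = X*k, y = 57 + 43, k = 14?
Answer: -14000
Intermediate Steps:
X = -10
y = 100
f = -140 (f = -10*14 = -140)
y*f = 100*(-140) = -14000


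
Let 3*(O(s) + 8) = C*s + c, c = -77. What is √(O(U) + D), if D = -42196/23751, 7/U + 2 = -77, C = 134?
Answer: I*√314548359437/89349 ≈ 6.277*I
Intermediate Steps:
U = -7/79 (U = 7/(-2 - 77) = 7/(-79) = 7*(-1/79) = -7/79 ≈ -0.088608)
O(s) = -101/3 + 134*s/3 (O(s) = -8 + (134*s - 77)/3 = -8 + (-77 + 134*s)/3 = -8 + (-77/3 + 134*s/3) = -101/3 + 134*s/3)
D = -6028/3393 (D = -42196*1/23751 = -6028/3393 ≈ -1.7766)
√(O(U) + D) = √((-101/3 + (134/3)*(-7/79)) - 6028/3393) = √((-101/3 - 938/237) - 6028/3393) = √(-8917/237 - 6028/3393) = √(-10561339/268047) = I*√314548359437/89349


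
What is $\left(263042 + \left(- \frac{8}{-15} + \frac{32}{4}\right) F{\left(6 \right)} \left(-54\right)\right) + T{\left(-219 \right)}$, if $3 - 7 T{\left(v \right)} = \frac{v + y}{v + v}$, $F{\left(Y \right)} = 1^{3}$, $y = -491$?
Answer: $\frac{2012686408}{7665} \approx 2.6258 \cdot 10^{5}$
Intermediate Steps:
$F{\left(Y \right)} = 1$
$T{\left(v \right)} = \frac{3}{7} - \frac{-491 + v}{14 v}$ ($T{\left(v \right)} = \frac{3}{7} - \frac{\left(v - 491\right) \frac{1}{v + v}}{7} = \frac{3}{7} - \frac{\left(-491 + v\right) \frac{1}{2 v}}{7} = \frac{3}{7} - \frac{\frac{1}{2} \frac{1}{v} \left(-491 + v\right)}{7} = \frac{3}{7} - \frac{-491 + v}{14 v}$)
$\left(263042 + \left(- \frac{8}{-15} + \frac{32}{4}\right) F{\left(6 \right)} \left(-54\right)\right) + T{\left(-219 \right)} = \left(263042 + \left(- \frac{8}{-15} + \frac{32}{4}\right) 1 \left(-54\right)\right) + \frac{491 + 5 \left(-219\right)}{14 \left(-219\right)} = \left(263042 + \left(\left(-8\right) \left(- \frac{1}{15}\right) + 32 \cdot \frac{1}{4}\right) 1 \left(-54\right)\right) + \frac{1}{14} \left(- \frac{1}{219}\right) \left(491 - 1095\right) = \left(263042 + \left(\frac{8}{15} + 8\right) 1 \left(-54\right)\right) + \frac{1}{14} \left(- \frac{1}{219}\right) \left(-604\right) = \left(263042 + \frac{128}{15} \cdot 1 \left(-54\right)\right) + \frac{302}{1533} = \left(263042 + \frac{128}{15} \left(-54\right)\right) + \frac{302}{1533} = \left(263042 - \frac{2304}{5}\right) + \frac{302}{1533} = \frac{1312906}{5} + \frac{302}{1533} = \frac{2012686408}{7665}$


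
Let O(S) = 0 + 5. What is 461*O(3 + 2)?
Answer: 2305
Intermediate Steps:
O(S) = 5
461*O(3 + 2) = 461*5 = 2305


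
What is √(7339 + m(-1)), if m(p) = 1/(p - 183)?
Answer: 5*√2484690/92 ≈ 85.668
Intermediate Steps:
m(p) = 1/(-183 + p)
√(7339 + m(-1)) = √(7339 + 1/(-183 - 1)) = √(7339 + 1/(-184)) = √(7339 - 1/184) = √(1350375/184) = 5*√2484690/92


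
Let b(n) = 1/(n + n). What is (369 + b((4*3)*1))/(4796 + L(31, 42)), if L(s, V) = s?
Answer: 8857/115848 ≈ 0.076454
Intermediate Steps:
b(n) = 1/(2*n)
(369 + b((4*3)*1))/(4796 + L(31, 42)) = (369 + 1/(2*(((4*3)*1))))/(4796 + 31) = (369 + 1/(2*((12*1))))/4827 = (369 + (½)/12)*(1/4827) = (369 + (½)*(1/12))*(1/4827) = (369 + 1/24)*(1/4827) = (8857/24)*(1/4827) = 8857/115848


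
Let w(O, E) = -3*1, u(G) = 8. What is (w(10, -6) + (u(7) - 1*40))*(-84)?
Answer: 2940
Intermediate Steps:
w(O, E) = -3
(w(10, -6) + (u(7) - 1*40))*(-84) = (-3 + (8 - 1*40))*(-84) = (-3 + (8 - 40))*(-84) = (-3 - 32)*(-84) = -35*(-84) = 2940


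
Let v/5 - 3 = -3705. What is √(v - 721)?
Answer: I*√19231 ≈ 138.68*I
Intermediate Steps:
v = -18510 (v = 15 + 5*(-3705) = 15 - 18525 = -18510)
√(v - 721) = √(-18510 - 721) = √(-19231) = I*√19231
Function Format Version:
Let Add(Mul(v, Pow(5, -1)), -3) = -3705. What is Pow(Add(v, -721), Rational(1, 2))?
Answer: Mul(I, Pow(19231, Rational(1, 2))) ≈ Mul(138.68, I)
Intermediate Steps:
v = -18510 (v = Add(15, Mul(5, -3705)) = Add(15, -18525) = -18510)
Pow(Add(v, -721), Rational(1, 2)) = Pow(Add(-18510, -721), Rational(1, 2)) = Pow(-19231, Rational(1, 2)) = Mul(I, Pow(19231, Rational(1, 2)))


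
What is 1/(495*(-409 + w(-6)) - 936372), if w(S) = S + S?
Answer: -1/1144767 ≈ -8.7354e-7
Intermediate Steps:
w(S) = 2*S
1/(495*(-409 + w(-6)) - 936372) = 1/(495*(-409 + 2*(-6)) - 936372) = 1/(495*(-409 - 12) - 936372) = 1/(495*(-421) - 936372) = 1/(-208395 - 936372) = 1/(-1144767) = -1/1144767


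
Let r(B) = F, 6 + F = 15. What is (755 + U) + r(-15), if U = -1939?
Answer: -1175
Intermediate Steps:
F = 9 (F = -6 + 15 = 9)
r(B) = 9
(755 + U) + r(-15) = (755 - 1939) + 9 = -1184 + 9 = -1175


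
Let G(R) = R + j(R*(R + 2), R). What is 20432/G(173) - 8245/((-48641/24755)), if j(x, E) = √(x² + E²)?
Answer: 1081372676838963/257706098125 + 20432*√30626/5298125 ≈ 4196.8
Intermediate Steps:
j(x, E) = √(E² + x²)
G(R) = R + √(R² + R²*(2 + R)²) (G(R) = R + √(R² + (R*(R + 2))²) = R + √(R² + (R*(2 + R))²) = R + √(R² + R²*(2 + R)²))
20432/G(173) - 8245/((-48641/24755)) = 20432/(173 + √(173²*(1 + (2 + 173)²))) - 8245/((-48641/24755)) = 20432/(173 + √(29929*(1 + 175²))) - 8245/((-48641*1/24755)) = 20432/(173 + √(29929*(1 + 30625))) - 8245/(-48641/24755) = 20432/(173 + √(29929*30626)) - 8245*(-24755/48641) = 20432/(173 + √916605554) + 204104975/48641 = 20432/(173 + 173*√30626) + 204104975/48641 = 204104975/48641 + 20432/(173 + 173*√30626)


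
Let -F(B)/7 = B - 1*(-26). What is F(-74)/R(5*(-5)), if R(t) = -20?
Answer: -84/5 ≈ -16.800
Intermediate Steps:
F(B) = -182 - 7*B (F(B) = -7*(B - 1*(-26)) = -7*(B + 26) = -7*(26 + B) = -182 - 7*B)
F(-74)/R(5*(-5)) = (-182 - 7*(-74))/(-20) = (-182 + 518)*(-1/20) = 336*(-1/20) = -84/5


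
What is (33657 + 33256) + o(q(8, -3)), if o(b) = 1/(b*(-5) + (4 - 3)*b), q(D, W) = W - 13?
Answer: 4282433/64 ≈ 66913.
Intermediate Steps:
q(D, W) = -13 + W
o(b) = -1/(4*b) (o(b) = 1/(-5*b + 1*b) = 1/(-5*b + b) = 1/(-4*b) = -1/(4*b))
(33657 + 33256) + o(q(8, -3)) = (33657 + 33256) - 1/(4*(-13 - 3)) = 66913 - ¼/(-16) = 66913 - ¼*(-1/16) = 66913 + 1/64 = 4282433/64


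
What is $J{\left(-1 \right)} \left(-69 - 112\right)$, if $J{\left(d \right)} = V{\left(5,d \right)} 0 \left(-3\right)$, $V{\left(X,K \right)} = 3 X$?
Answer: $0$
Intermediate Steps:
$J{\left(d \right)} = 0$ ($J{\left(d \right)} = 3 \cdot 5 \cdot 0 \left(-3\right) = 15 \cdot 0 \left(-3\right) = 0 \left(-3\right) = 0$)
$J{\left(-1 \right)} \left(-69 - 112\right) = 0 \left(-69 - 112\right) = 0 \left(-181\right) = 0$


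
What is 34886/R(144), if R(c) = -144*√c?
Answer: -17443/864 ≈ -20.189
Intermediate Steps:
34886/R(144) = 34886/((-144*√144)) = 34886/((-144*12)) = 34886/(-1728) = 34886*(-1/1728) = -17443/864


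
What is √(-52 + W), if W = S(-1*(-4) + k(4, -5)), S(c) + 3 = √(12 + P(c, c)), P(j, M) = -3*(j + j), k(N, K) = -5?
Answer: √(-55 + 3*√2) ≈ 7.1244*I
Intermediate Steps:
P(j, M) = -6*j
S(c) = -3 + √(12 - 6*c)
W = -3 + 3*√2 (W = -3 + √(12 - 6*(-1*(-4) - 5)) = -3 + √(12 - 6*(4 - 5)) = -3 + √(12 - 6*(-1)) = -3 + √(12 + 6) = -3 + √18 = -3 + 3*√2 ≈ 1.2426)
√(-52 + W) = √(-52 + (-3 + 3*√2)) = √(-55 + 3*√2)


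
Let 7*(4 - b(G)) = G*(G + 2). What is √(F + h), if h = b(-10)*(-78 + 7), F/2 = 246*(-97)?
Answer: 2*I*√578158/7 ≈ 217.25*I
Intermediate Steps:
F = -47724 (F = 2*(246*(-97)) = 2*(-23862) = -47724)
b(G) = 4 - G*(2 + G)/7 (b(G) = 4 - G*(G + 2)/7 = 4 - G*(2 + G)/7)
h = 3692/7 (h = (4 - 2/7*(-10) - ⅐*(-10)²)*(-78 + 7) = (4 + 20/7 - ⅐*100)*(-71) = (4 + 20/7 - 100/7)*(-71) = -52/7*(-71) = 3692/7 ≈ 527.43)
√(F + h) = √(-47724 + 3692/7) = √(-330376/7) = 2*I*√578158/7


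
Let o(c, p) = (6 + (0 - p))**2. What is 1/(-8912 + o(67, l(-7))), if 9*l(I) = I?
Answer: -81/718151 ≈ -0.00011279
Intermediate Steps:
l(I) = I/9
o(c, p) = (6 - p)**2
1/(-8912 + o(67, l(-7))) = 1/(-8912 + (-6 + (1/9)*(-7))**2) = 1/(-8912 + (-6 - 7/9)**2) = 1/(-8912 + (-61/9)**2) = 1/(-8912 + 3721/81) = 1/(-718151/81) = -81/718151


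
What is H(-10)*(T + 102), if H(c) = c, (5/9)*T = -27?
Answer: -534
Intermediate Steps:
T = -243/5 (T = (9/5)*(-27) = -243/5 ≈ -48.600)
H(-10)*(T + 102) = -10*(-243/5 + 102) = -10*267/5 = -534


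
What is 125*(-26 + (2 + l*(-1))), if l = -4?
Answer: -2500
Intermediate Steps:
125*(-26 + (2 + l*(-1))) = 125*(-26 + (2 - 4*(-1))) = 125*(-26 + (2 + 4)) = 125*(-26 + 6) = 125*(-20) = -2500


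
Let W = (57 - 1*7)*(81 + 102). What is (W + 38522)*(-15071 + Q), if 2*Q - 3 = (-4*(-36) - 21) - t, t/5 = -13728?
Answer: 920641664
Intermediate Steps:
t = -68640 (t = 5*(-13728) = -68640)
W = 9150 (W = (57 - 7)*183 = 50*183 = 9150)
Q = 34383 (Q = 3/2 + ((-4*(-36) - 21) - 1*(-68640))/2 = 3/2 + ((144 - 21) + 68640)/2 = 3/2 + (123 + 68640)/2 = 3/2 + (1/2)*68763 = 3/2 + 68763/2 = 34383)
(W + 38522)*(-15071 + Q) = (9150 + 38522)*(-15071 + 34383) = 47672*19312 = 920641664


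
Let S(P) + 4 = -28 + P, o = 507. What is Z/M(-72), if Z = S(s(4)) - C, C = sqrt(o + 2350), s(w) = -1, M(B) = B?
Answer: 11/24 + sqrt(2857)/72 ≈ 1.2007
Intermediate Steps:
S(P) = -32 + P (S(P) = -4 + (-28 + P) = -32 + P)
C = sqrt(2857) (C = sqrt(507 + 2350) = sqrt(2857) ≈ 53.451)
Z = -33 - sqrt(2857) (Z = (-32 - 1) - sqrt(2857) = -33 - sqrt(2857) ≈ -86.451)
Z/M(-72) = (-33 - sqrt(2857))/(-72) = (-33 - sqrt(2857))*(-1/72) = 11/24 + sqrt(2857)/72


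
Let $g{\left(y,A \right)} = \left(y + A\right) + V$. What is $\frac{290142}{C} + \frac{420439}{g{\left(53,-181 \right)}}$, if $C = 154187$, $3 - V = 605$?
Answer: $- \frac{64614424433}{112556510} \approx -574.06$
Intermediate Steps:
$V = -602$ ($V = 3 - 605 = -602$)
$g{\left(y,A \right)} = -602 + A + y$ ($g{\left(y,A \right)} = \left(y + A\right) - 602 = \left(A + y\right) - 602 = -602 + A + y$)
$\frac{290142}{C} + \frac{420439}{g{\left(53,-181 \right)}} = \frac{290142}{154187} + \frac{420439}{-602 - 181 + 53} = 290142 \cdot \frac{1}{154187} + \frac{420439}{-730} = \frac{290142}{154187} + 420439 \left(- \frac{1}{730}\right) = \frac{290142}{154187} - \frac{420439}{730} = - \frac{64614424433}{112556510}$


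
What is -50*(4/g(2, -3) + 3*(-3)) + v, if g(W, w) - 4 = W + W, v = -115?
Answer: 310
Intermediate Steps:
g(W, w) = 4 + 2*W (g(W, w) = 4 + (W + W) = 4 + 2*W)
-50*(4/g(2, -3) + 3*(-3)) + v = -50*(4/(4 + 2*2) + 3*(-3)) - 115 = -50*(4/(4 + 4) - 9) - 115 = -50*(4/8 - 9) - 115 = -50*(4*(⅛) - 9) - 115 = -50*(½ - 9) - 115 = -50*(-17/2) - 115 = 425 - 115 = 310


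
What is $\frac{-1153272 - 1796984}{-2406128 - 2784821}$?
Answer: $\frac{2950256}{5190949} \approx 0.56835$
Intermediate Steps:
$\frac{-1153272 - 1796984}{-2406128 - 2784821} = - \frac{2950256}{-5190949} = \left(-2950256\right) \left(- \frac{1}{5190949}\right) = \frac{2950256}{5190949}$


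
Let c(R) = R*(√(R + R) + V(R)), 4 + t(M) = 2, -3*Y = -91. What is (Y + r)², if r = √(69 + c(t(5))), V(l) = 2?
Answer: (91 + 3*√(65 - 4*I))²/9 ≈ 1474.5 - 19.042*I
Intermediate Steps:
Y = 91/3 (Y = -⅓*(-91) = 91/3 ≈ 30.333)
t(M) = -2 (t(M) = -4 + 2 = -2)
c(R) = R*(2 + √2*√R) (c(R) = R*(√(R + R) + 2) = R*(√(2*R) + 2) = R*(√2*√R + 2) = R*(2 + √2*√R))
r = √(65 - 4*I) (r = √(69 + (2*(-2) + √2*(-2)^(3/2))) = √(69 + (-4 + √2*(-2*I*√2))) = √(69 + (-4 - 4*I)) = √(65 - 4*I) ≈ 8.0661 - 0.248*I)
(Y + r)² = (91/3 + √(65 - 4*I))²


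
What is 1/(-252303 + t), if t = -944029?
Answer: -1/1196332 ≈ -8.3589e-7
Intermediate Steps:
1/(-252303 + t) = 1/(-252303 - 944029) = 1/(-1196332) = -1/1196332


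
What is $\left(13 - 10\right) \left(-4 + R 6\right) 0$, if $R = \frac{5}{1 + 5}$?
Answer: $0$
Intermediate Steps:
$R = \frac{5}{6} \approx 0.83333$
$\left(13 - 10\right) \left(-4 + R 6\right) 0 = \left(13 - 10\right) \left(-4 + \frac{5}{6} \cdot 6\right) 0 = 3 \left(-4 + 5\right) 0 = 3 \cdot 1 \cdot 0 = 3 \cdot 0 = 0$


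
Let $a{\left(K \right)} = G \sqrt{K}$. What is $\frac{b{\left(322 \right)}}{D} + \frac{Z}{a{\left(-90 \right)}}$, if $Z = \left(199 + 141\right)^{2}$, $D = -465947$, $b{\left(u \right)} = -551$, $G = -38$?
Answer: $\frac{551}{465947} + \frac{5780 i \sqrt{10}}{57} \approx 0.0011825 + 320.67 i$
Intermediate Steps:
$a{\left(K \right)} = - 38 \sqrt{K}$
$Z = 115600$ ($Z = 340^{2} = 115600$)
$\frac{b{\left(322 \right)}}{D} + \frac{Z}{a{\left(-90 \right)}} = - \frac{551}{-465947} + \frac{115600}{\left(-38\right) \sqrt{-90}} = \left(-551\right) \left(- \frac{1}{465947}\right) + \frac{115600}{\left(-38\right) 3 i \sqrt{10}} = \frac{551}{465947} + \frac{115600}{\left(-114\right) i \sqrt{10}} = \frac{551}{465947} + 115600 \frac{i \sqrt{10}}{1140} = \frac{551}{465947} + \frac{5780 i \sqrt{10}}{57}$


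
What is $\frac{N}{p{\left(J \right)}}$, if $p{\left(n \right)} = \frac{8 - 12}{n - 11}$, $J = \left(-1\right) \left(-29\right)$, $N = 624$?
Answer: $-2808$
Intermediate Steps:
$J = 29$
$p{\left(n \right)} = - \frac{4}{-11 + n}$
$\frac{N}{p{\left(J \right)}} = \frac{624}{\left(-4\right) \frac{1}{-11 + 29}} = \frac{624}{\left(-4\right) \frac{1}{18}} = \frac{624}{- \frac{2}{9}} = 624 \left(- \frac{9}{2}\right) = -2808$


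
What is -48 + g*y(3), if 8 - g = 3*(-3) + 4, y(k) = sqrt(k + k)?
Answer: -48 + 13*sqrt(6) ≈ -16.157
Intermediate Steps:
y(k) = sqrt(2)*sqrt(k) (y(k) = sqrt(2*k) = sqrt(2)*sqrt(k))
g = 13 (g = 8 - (3*(-3) + 4) = 8 - (-9 + 4) = 8 - 1*(-5) = 8 + 5 = 13)
-48 + g*y(3) = -48 + 13*(sqrt(2)*sqrt(3)) = -48 + 13*sqrt(6)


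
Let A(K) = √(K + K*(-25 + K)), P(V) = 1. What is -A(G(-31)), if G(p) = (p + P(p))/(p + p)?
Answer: -27*I*√15/31 ≈ -3.3732*I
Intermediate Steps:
G(p) = (1 + p)/(2*p) (G(p) = (p + 1)/(p + p) = (1 + p)/((2*p)) = (1 + p)*(1/(2*p)) = (1 + p)/(2*p))
-A(G(-31)) = -√(((½)*(1 - 31)/(-31))*(-24 + (½)*(1 - 31)/(-31))) = -√(((½)*(-1/31)*(-30))*(-24 + (½)*(-1/31)*(-30))) = -√(15*(-24 + 15/31)/31) = -√((15/31)*(-729/31)) = -√(-10935/961) = -27*I*√15/31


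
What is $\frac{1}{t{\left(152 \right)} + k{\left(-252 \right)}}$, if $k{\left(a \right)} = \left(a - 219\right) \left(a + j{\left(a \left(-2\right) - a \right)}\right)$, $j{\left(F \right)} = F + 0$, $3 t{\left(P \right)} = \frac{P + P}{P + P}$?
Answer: $- \frac{3}{712151} \approx -4.2126 \cdot 10^{-6}$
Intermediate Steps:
$t{\left(P \right)} = \frac{1}{3}$ ($t{\left(P \right)} = \frac{\left(P + P\right) \frac{1}{P + P}}{3} = \frac{2 P \frac{1}{2 P}}{3} = \frac{1}{3} \cdot 1 = \frac{1}{3}$)
$j{\left(F \right)} = F$
$k{\left(a \right)} = - 2 a \left(-219 + a\right)$ ($k{\left(a \right)} = \left(a - 219\right) \left(a + \left(a \left(-2\right) - a\right)\right) = \left(-219 + a\right) \left(a - 3 a\right) = \left(-219 + a\right) \left(- 2 a\right) = - 2 a \left(-219 + a\right)$)
$\frac{1}{t{\left(152 \right)} + k{\left(-252 \right)}} = \frac{1}{\frac{1}{3} + 2 \left(-252\right) \left(219 - -252\right)} = \frac{1}{\frac{1}{3} + 2 \left(-252\right) \left(219 + 252\right)} = \frac{1}{\frac{1}{3} + 2 \left(-252\right) 471} = \frac{1}{\frac{1}{3} - 237384} = \frac{1}{- \frac{712151}{3}} = - \frac{3}{712151}$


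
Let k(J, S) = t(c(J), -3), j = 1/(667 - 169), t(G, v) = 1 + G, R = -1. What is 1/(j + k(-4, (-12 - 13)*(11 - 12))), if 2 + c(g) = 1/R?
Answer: -498/995 ≈ -0.50050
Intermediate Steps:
c(g) = -3 (c(g) = -2 + 1/(-1) = -2 + 1*(-1) = -2 - 1 = -3)
j = 1/498 ≈ 0.0020080
k(J, S) = -2 (k(J, S) = 1 - 3 = -2)
1/(j + k(-4, (-12 - 13)*(11 - 12))) = 1/(1/498 - 2) = 1/(-995/498) = -498/995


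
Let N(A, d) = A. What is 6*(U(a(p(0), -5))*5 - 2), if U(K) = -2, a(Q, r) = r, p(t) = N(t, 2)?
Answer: -72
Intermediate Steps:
p(t) = t
6*(U(a(p(0), -5))*5 - 2) = 6*(-2*5 - 2) = 6*(-10 - 2) = 6*(-12) = -72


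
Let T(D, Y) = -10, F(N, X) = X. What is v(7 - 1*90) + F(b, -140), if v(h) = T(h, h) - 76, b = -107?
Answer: -226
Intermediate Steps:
v(h) = -86 (v(h) = -10 - 76 = -86)
v(7 - 1*90) + F(b, -140) = -86 - 140 = -226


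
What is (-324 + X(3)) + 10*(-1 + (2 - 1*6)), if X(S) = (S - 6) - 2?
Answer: -379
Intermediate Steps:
X(S) = -8 + S (X(S) = (-6 + S) - 2 = -8 + S)
(-324 + X(3)) + 10*(-1 + (2 - 1*6)) = (-324 + (-8 + 3)) + 10*(-1 + (2 - 1*6)) = (-324 - 5) + 10*(-1 + (2 - 6)) = -329 + 10*(-1 - 4) = -329 + 10*(-5) = -329 - 50 = -379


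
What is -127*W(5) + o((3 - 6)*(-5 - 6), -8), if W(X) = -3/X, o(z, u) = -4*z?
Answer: -279/5 ≈ -55.800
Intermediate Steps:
-127*W(5) + o((3 - 6)*(-5 - 6), -8) = -(-381)/5 - 4*(3 - 6)*(-5 - 6) = -(-381)/5 - (-12)*(-11) = -127*(-⅗) - 4*33 = 381/5 - 132 = -279/5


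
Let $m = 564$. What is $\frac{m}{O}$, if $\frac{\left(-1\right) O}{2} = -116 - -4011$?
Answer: $- \frac{282}{3895} \approx -0.072401$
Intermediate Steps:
$O = -7790$ ($O = - 2 \left(-116 - -4011\right) = - 2 \left(-116 + 4011\right) = \left(-2\right) 3895 = -7790$)
$\frac{m}{O} = \frac{564}{-7790} = 564 \left(- \frac{1}{7790}\right) = - \frac{282}{3895}$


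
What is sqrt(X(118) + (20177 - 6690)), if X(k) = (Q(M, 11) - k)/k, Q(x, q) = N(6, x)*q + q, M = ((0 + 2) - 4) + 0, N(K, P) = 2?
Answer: sqrt(187782958)/118 ≈ 116.13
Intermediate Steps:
M = -2 (M = (2 - 4) + 0 = -2 + 0 = -2)
Q(x, q) = 3*q (Q(x, q) = 2*q + q = 3*q)
X(k) = (33 - k)/k (X(k) = (3*11 - k)/k = (33 - k)/k)
sqrt(X(118) + (20177 - 6690)) = sqrt((33 - 1*118)/118 + (20177 - 6690)) = sqrt((33 - 118)/118 + 13487) = sqrt((1/118)*(-85) + 13487) = sqrt(-85/118 + 13487) = sqrt(1591381/118) = sqrt(187782958)/118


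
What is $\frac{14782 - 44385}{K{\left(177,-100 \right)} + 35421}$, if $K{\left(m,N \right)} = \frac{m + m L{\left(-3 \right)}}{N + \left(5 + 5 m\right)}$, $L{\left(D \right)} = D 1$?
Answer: $- \frac{11693185}{13991118} \approx -0.83576$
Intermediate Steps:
$L{\left(D \right)} = D$
$K{\left(m,N \right)} = - \frac{2 m}{5 + N + 5 m}$ ($K{\left(m,N \right)} = \frac{m + m \left(-3\right)}{N + \left(5 + 5 m\right)} = \frac{m - 3 m}{5 + N + 5 m} = \frac{\left(-2\right) m}{5 + N + 5 m} = - \frac{2 m}{5 + N + 5 m}$)
$\frac{14782 - 44385}{K{\left(177,-100 \right)} + 35421} = \frac{14782 - 44385}{\left(-2\right) 177 \frac{1}{5 - 100 + 5 \cdot 177} + 35421} = - \frac{29603}{\left(-2\right) 177 \frac{1}{5 - 100 + 885} + 35421} = - \frac{29603}{\left(-2\right) 177 \cdot \frac{1}{790} + 35421} = - \frac{29603}{- \frac{177}{395} + 35421} = - \frac{29603}{\frac{13991118}{395}} = \left(-29603\right) \frac{395}{13991118} = - \frac{11693185}{13991118}$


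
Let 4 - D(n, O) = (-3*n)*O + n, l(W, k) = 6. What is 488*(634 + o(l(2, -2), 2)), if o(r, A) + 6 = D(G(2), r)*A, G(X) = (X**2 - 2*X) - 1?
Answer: 293776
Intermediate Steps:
G(X) = -1 + X**2 - 2*X
D(n, O) = 4 - n + 3*O*n (D(n, O) = 4 - ((-3*n)*O + n) = 4 - (-3*O*n + n) = 4 - (n - 3*O*n) = 4 + (-n + 3*O*n) = 4 - n + 3*O*n)
o(r, A) = -6 + A*(5 - 3*r) (o(r, A) = -6 + (4 - (-1 + 2**2 - 2*2) + 3*r*(-1 + 2**2 - 2*2))*A = -6 + (4 - (-1 + 4 - 4) + 3*r*(-1 + 4 - 4))*A = -6 + (4 - 1*(-1) + 3*r*(-1))*A = -6 + (4 + 1 - 3*r)*A = -6 + (5 - 3*r)*A = -6 + A*(5 - 3*r))
488*(634 + o(l(2, -2), 2)) = 488*(634 + (-6 - 1*2*(-5 + 3*6))) = 488*(634 + (-6 - 1*2*(-5 + 18))) = 488*(634 + (-6 - 1*2*13)) = 488*(634 + (-6 - 26)) = 488*(634 - 32) = 488*602 = 293776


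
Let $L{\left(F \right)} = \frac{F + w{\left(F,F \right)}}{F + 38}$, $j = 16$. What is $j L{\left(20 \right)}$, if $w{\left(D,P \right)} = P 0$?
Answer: $\frac{160}{29} \approx 5.5172$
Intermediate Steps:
$w{\left(D,P \right)} = 0$
$L{\left(F \right)} = \frac{F}{38 + F}$ ($L{\left(F \right)} = \frac{F + 0}{F + 38} = \frac{F}{38 + F}$)
$j L{\left(20 \right)} = 16 \frac{20}{38 + 20} = 16 \cdot \frac{20}{58} = 16 \cdot 20 \cdot \frac{1}{58} = 16 \cdot \frac{10}{29} = \frac{160}{29}$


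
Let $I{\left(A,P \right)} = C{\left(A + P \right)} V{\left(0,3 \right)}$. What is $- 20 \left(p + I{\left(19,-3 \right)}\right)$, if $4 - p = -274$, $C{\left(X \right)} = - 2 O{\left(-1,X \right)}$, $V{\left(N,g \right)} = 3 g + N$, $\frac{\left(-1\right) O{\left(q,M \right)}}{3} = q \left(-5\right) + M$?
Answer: $-28240$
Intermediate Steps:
$O{\left(q,M \right)} = - 3 M + 15 q$ ($O{\left(q,M \right)} = - 3 \left(q \left(-5\right) + M\right) = - 3 \left(- 5 q + M\right) = - 3 \left(M - 5 q\right) = - 3 M + 15 q$)
$V{\left(N,g \right)} = N + 3 g$
$C{\left(X \right)} = 30 + 6 X$ ($C{\left(X \right)} = - 2 \left(- 3 X + 15 \left(-1\right)\right) = - 2 \left(- 3 X - 15\right) = - 2 \left(-15 - 3 X\right) = 30 + 6 X$)
$p = 278$ ($p = 4 - -274 = 4 + 274 = 278$)
$I{\left(A,P \right)} = 270 + 54 A + 54 P$ ($I{\left(A,P \right)} = \left(30 + 6 \left(A + P\right)\right) \left(0 + 3 \cdot 3\right) = \left(30 + \left(6 A + 6 P\right)\right) \left(0 + 9\right) = \left(30 + 6 A + 6 P\right) 9 = 270 + 54 A + 54 P$)
$- 20 \left(p + I{\left(19,-3 \right)}\right) = - 20 \left(278 + \left(270 + 54 \cdot 19 + 54 \left(-3\right)\right)\right) = - 20 \left(278 + \left(270 + 1026 - 162\right)\right) = - 20 \left(278 + 1134\right) = \left(-20\right) 1412 = -28240$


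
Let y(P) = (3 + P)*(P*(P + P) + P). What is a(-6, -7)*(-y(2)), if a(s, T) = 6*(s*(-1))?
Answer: -1800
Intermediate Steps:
a(s, T) = -6*s (a(s, T) = 6*(-s) = -6*s)
y(P) = (3 + P)*(P + 2*P²) (y(P) = (3 + P)*(P*(2*P) + P) = (3 + P)*(2*P² + P) = (3 + P)*(P + 2*P²))
a(-6, -7)*(-y(2)) = (-6*(-6))*(-2*(3 + 2*2² + 7*2)) = 36*(-2*(3 + 2*4 + 14)) = 36*(-2*(3 + 8 + 14)) = 36*(-2*25) = 36*(-1*50) = 36*(-50) = -1800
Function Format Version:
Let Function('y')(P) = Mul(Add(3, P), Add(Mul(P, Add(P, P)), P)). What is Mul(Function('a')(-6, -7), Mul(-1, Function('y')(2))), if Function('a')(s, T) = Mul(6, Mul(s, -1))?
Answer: -1800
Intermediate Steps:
Function('a')(s, T) = Mul(-6, s) (Function('a')(s, T) = Mul(6, Mul(-1, s)) = Mul(-6, s))
Function('y')(P) = Mul(Add(3, P), Add(P, Mul(2, Pow(P, 2)))) (Function('y')(P) = Mul(Add(3, P), Add(Mul(P, Mul(2, P)), P)) = Mul(Add(3, P), Add(Mul(2, Pow(P, 2)), P)) = Mul(Add(3, P), Add(P, Mul(2, Pow(P, 2)))))
Mul(Function('a')(-6, -7), Mul(-1, Function('y')(2))) = Mul(Mul(-6, -6), Mul(-1, Mul(2, Add(3, Mul(2, Pow(2, 2)), Mul(7, 2))))) = Mul(36, Mul(-1, Mul(2, Add(3, Mul(2, 4), 14)))) = Mul(36, Mul(-1, Mul(2, Add(3, 8, 14)))) = Mul(36, Mul(-1, Mul(2, 25))) = Mul(36, Mul(-1, 50)) = Mul(36, -50) = -1800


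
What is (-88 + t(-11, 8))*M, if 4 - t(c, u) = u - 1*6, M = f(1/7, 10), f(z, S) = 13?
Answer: -1118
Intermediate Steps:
M = 13
t(c, u) = 10 - u (t(c, u) = 4 - (u - 1*6) = 4 - (u - 6) = 4 - (-6 + u) = 4 + (6 - u) = 10 - u)
(-88 + t(-11, 8))*M = (-88 + (10 - 1*8))*13 = (-88 + (10 - 8))*13 = (-88 + 2)*13 = -86*13 = -1118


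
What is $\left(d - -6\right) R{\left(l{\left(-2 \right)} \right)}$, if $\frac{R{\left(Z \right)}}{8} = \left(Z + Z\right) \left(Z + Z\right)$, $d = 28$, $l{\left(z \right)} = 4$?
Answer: $17408$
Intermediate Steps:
$R{\left(Z \right)} = 32 Z^{2}$ ($R{\left(Z \right)} = 8 \left(Z + Z\right) \left(Z + Z\right) = 8 \cdot 2 Z 2 Z = 8 \cdot 4 Z^{2} = 32 Z^{2}$)
$\left(d - -6\right) R{\left(l{\left(-2 \right)} \right)} = \left(28 - -6\right) 32 \cdot 4^{2} = \left(28 + \left(-16 + 22\right)\right) 32 \cdot 16 = \left(28 + 6\right) 512 = 34 \cdot 512 = 17408$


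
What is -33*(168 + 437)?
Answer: -19965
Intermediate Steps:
-33*(168 + 437) = -33*605 = -19965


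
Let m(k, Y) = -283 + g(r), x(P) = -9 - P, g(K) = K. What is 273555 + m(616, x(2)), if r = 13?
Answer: 273285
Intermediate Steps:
m(k, Y) = -270 (m(k, Y) = -283 + 13 = -270)
273555 + m(616, x(2)) = 273555 - 270 = 273285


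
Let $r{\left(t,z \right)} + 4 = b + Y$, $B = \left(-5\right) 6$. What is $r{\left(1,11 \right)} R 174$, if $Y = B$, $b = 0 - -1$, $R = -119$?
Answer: $683298$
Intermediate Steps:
$B = -30$
$b = 1$ ($b = 0 + 1 = 1$)
$Y = -30$
$r{\left(t,z \right)} = -33$ ($r{\left(t,z \right)} = -4 + \left(1 - 30\right) = -4 - 29 = -33$)
$r{\left(1,11 \right)} R 174 = \left(-33\right) \left(-119\right) 174 = 3927 \cdot 174 = 683298$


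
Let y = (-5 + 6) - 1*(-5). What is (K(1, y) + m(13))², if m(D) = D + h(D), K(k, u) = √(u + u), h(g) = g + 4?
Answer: 912 + 120*√3 ≈ 1119.8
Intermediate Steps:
y = 6 (y = 1 + 5 = 6)
h(g) = 4 + g
K(k, u) = √2*√u (K(k, u) = √(2*u) = √2*√u)
m(D) = 4 + 2*D (m(D) = D + (4 + D) = 4 + 2*D)
(K(1, y) + m(13))² = (√2*√6 + (4 + 2*13))² = (2*√3 + (4 + 26))² = (2*√3 + 30)² = (30 + 2*√3)²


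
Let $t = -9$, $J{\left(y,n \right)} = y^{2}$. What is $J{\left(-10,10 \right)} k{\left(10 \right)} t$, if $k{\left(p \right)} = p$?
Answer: $-9000$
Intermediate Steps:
$J{\left(-10,10 \right)} k{\left(10 \right)} t = \left(-10\right)^{2} \cdot 10 \left(-9\right) = 100 \cdot 10 \left(-9\right) = 1000 \left(-9\right) = -9000$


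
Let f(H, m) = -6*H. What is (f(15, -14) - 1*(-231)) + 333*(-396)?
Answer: -131727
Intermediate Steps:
f(H, m) = -6*H
(f(15, -14) - 1*(-231)) + 333*(-396) = (-6*15 - 1*(-231)) + 333*(-396) = (-90 + 231) - 131868 = 141 - 131868 = -131727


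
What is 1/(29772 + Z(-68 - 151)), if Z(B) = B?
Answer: 1/29553 ≈ 3.3838e-5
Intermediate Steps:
1/(29772 + Z(-68 - 151)) = 1/(29772 + (-68 - 151)) = 1/(29772 - 219) = 1/29553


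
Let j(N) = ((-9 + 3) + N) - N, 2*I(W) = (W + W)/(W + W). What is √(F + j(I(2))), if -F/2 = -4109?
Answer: 2*√2053 ≈ 90.620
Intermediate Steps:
I(W) = ½ (I(W) = ((W + W)/(W + W))/2 = ((2*W)/((2*W)))/2 = ((2*W)*(1/(2*W)))/2 = (½)*1 = ½)
F = 8218 (F = -2*(-4109) = 8218)
j(N) = -6 (j(N) = (-6 + N) - N = -6)
√(F + j(I(2))) = √(8218 - 6) = √8212 = 2*√2053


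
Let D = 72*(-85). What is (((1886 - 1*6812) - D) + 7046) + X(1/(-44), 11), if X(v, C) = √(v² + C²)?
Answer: 8240 + √234257/44 ≈ 8251.0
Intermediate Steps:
D = -6120
X(v, C) = √(C² + v²)
(((1886 - 1*6812) - D) + 7046) + X(1/(-44), 11) = (((1886 - 1*6812) - 1*(-6120)) + 7046) + √(11² + (1/(-44))²) = (((1886 - 6812) + 6120) + 7046) + √(121 + (-1/44)²) = ((-4926 + 6120) + 7046) + √(121 + 1/1936) = (1194 + 7046) + √(234257/1936) = 8240 + √234257/44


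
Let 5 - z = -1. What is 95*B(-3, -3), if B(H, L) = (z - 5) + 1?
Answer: 190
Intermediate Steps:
z = 6 (z = 5 - 1*(-1) = 5 + 1 = 6)
B(H, L) = 2 (B(H, L) = (6 - 5) + 1 = 1 + 1 = 2)
95*B(-3, -3) = 95*2 = 190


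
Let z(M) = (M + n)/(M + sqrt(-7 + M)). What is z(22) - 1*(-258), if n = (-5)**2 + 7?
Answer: 122190/469 - 54*sqrt(15)/469 ≈ 260.09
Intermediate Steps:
n = 32 (n = 25 + 7 = 32)
z(M) = (32 + M)/(M + sqrt(-7 + M)) (z(M) = (M + 32)/(M + sqrt(-7 + M)) = (32 + M)/(M + sqrt(-7 + M)))
z(22) - 1*(-258) = (32 + 22)/(22 + sqrt(-7 + 22)) - 1*(-258) = 54/(22 + sqrt(15)) + 258 = 258 + 54/(22 + sqrt(15))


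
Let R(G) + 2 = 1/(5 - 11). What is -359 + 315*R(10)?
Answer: -2083/2 ≈ -1041.5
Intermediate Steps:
R(G) = -13/6 (R(G) = -2 + 1/(5 - 11) = -2 + 1/(-6) = -2 - ⅙ = -13/6)
-359 + 315*R(10) = -359 + 315*(-13/6) = -359 - 1365/2 = -2083/2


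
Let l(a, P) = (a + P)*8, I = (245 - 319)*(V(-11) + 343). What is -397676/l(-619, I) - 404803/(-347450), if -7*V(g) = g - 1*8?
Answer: 97573546532/31863423425 ≈ 3.0622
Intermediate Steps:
V(g) = 8/7 - g/7 (V(g) = -(g - 1*8)/7 = -(g - 8)/7 = -(-8 + g)/7 = 8/7 - g/7)
I = -179080/7 (I = (245 - 319)*((8/7 - ⅐*(-11)) + 343) = -74*((8/7 + 11/7) + 343) = -74*(19/7 + 343) = -74*2420/7 = -179080/7 ≈ -25583.)
l(a, P) = 8*P + 8*a (l(a, P) = (P + a)*8 = 8*P + 8*a)
-397676/l(-619, I) - 404803/(-347450) = -397676/(8*(-179080/7) + 8*(-619)) - 404803/(-347450) = -397676/(-1432640/7 - 4952) - 404803*(-1/347450) = -397676/(-1467304/7) + 404803/347450 = -397676*(-7/1467304) + 404803/347450 = 695933/366826 + 404803/347450 = 97573546532/31863423425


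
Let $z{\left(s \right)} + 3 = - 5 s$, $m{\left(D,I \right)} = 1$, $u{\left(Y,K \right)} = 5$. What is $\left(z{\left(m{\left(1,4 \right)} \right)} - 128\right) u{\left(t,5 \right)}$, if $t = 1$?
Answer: $-680$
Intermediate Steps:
$z{\left(s \right)} = -3 - 5 s$
$\left(z{\left(m{\left(1,4 \right)} \right)} - 128\right) u{\left(t,5 \right)} = \left(\left(-3 - 5\right) - 128\right) 5 = \left(-8 - 128\right) 5 = \left(-136\right) 5 = -680$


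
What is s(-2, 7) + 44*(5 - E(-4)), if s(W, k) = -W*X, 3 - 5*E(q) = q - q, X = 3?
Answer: 998/5 ≈ 199.60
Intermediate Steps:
E(q) = ⅗ (E(q) = ⅗ - (q - q)/5 = ⅗ - ⅕*0 = ⅗ + 0 = ⅗)
s(W, k) = -3*W (s(W, k) = -W*3 = -3*W)
s(-2, 7) + 44*(5 - E(-4)) = -3*(-2) + 44*(5 - 1*⅗) = 6 + 44*(5 - ⅗) = 6 + 44*(22/5) = 6 + 968/5 = 998/5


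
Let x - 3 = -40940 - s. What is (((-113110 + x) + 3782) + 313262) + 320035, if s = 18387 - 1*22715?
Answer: 487360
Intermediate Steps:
s = -4328 (s = 18387 - 22715 = -4328)
x = -36609 (x = 3 + (-40940 - 1*(-4328)) = 3 + (-40940 + 4328) = 3 - 36612 = -36609)
(((-113110 + x) + 3782) + 313262) + 320035 = (((-113110 - 36609) + 3782) + 313262) + 320035 = ((-149719 + 3782) + 313262) + 320035 = (-145937 + 313262) + 320035 = 167325 + 320035 = 487360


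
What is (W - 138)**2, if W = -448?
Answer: 343396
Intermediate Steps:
(W - 138)**2 = (-448 - 138)**2 = (-586)**2 = 343396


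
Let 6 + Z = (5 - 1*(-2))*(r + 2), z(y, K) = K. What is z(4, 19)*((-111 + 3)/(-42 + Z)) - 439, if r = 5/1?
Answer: -2491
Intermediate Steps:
r = 5 (r = 5*1 = 5)
Z = 43 (Z = -6 + (5 - 1*(-2))*(5 + 2) = -6 + (5 + 2)*7 = -6 + 7*7 = -6 + 49 = 43)
z(4, 19)*((-111 + 3)/(-42 + Z)) - 439 = 19*((-111 + 3)/(-42 + 43)) - 439 = 19*(-108/1) - 439 = 19*(-108*1) - 439 = 19*(-108) - 439 = -2052 - 439 = -2491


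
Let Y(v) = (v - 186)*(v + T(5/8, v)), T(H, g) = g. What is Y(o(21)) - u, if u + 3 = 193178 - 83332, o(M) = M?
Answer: -116773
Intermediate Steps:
Y(v) = 2*v*(-186 + v) (Y(v) = (v - 186)*(v + v) = (-186 + v)*(2*v) = 2*v*(-186 + v))
u = 109843 (u = -3 + (193178 - 83332) = -3 + 109846 = 109843)
Y(o(21)) - u = 2*21*(-186 + 21) - 1*109843 = 2*21*(-165) - 109843 = -6930 - 109843 = -116773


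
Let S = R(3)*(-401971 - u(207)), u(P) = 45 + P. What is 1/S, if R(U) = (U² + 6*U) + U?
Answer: -1/12066690 ≈ -8.2873e-8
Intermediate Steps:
R(U) = U² + 7*U
S = -12066690 (S = (3*(7 + 3))*(-401971 - (45 + 207)) = (3*10)*(-401971 - 1*252) = 30*(-401971 - 252) = 30*(-402223) = -12066690)
1/S = 1/(-12066690) = -1/12066690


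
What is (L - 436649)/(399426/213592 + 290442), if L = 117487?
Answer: -34085224952/31018243545 ≈ -1.0989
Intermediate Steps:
(L - 436649)/(399426/213592 + 290442) = (117487 - 436649)/(399426/213592 + 290442) = -319162/(399426*(1/213592) + 290442) = -319162/(199713/106796 + 290442) = -319162/31018243545/106796 = -319162*106796/31018243545 = -34085224952/31018243545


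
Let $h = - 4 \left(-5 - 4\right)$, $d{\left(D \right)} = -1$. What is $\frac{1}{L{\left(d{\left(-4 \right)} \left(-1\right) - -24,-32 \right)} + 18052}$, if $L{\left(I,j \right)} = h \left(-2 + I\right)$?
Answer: $\frac{1}{18880} \approx 5.2966 \cdot 10^{-5}$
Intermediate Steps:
$h = 36$ ($h = \left(-4\right) \left(-9\right) = 36$)
$L{\left(I,j \right)} = -72 + 36 I$ ($L{\left(I,j \right)} = 36 \left(-2 + I\right) = -72 + 36 I$)
$\frac{1}{L{\left(d{\left(-4 \right)} \left(-1\right) - -24,-32 \right)} + 18052} = \frac{1}{\left(-72 + 36 \left(\left(-1\right) \left(-1\right) - -24\right)\right) + 18052} = \frac{1}{\left(-72 + 36 \left(1 + 24\right)\right) + 18052} = \frac{1}{\left(-72 + 36 \cdot 25\right) + 18052} = \frac{1}{\left(-72 + 900\right) + 18052} = \frac{1}{828 + 18052} = \frac{1}{18880}$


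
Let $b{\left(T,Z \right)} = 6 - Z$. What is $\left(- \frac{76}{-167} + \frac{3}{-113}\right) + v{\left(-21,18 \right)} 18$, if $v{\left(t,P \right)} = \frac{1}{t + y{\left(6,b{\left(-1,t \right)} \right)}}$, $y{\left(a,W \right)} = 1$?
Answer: $- \frac{88969}{188710} \approx -0.47146$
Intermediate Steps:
$v{\left(t,P \right)} = \frac{1}{1 + t}$ ($v{\left(t,P \right)} = \frac{1}{t + 1} = \frac{1}{1 + t}$)
$\left(- \frac{76}{-167} + \frac{3}{-113}\right) + v{\left(-21,18 \right)} 18 = \left(- \frac{76}{-167} + \frac{3}{-113}\right) + \frac{1}{1 - 21} \cdot 18 = \left(\left(-76\right) \left(- \frac{1}{167}\right) + 3 \left(- \frac{1}{113}\right)\right) + \frac{1}{-20} \cdot 18 = \left(\frac{76}{167} - \frac{3}{113}\right) - \frac{9}{10} = \frac{8087}{18871} - \frac{9}{10} = - \frac{88969}{188710}$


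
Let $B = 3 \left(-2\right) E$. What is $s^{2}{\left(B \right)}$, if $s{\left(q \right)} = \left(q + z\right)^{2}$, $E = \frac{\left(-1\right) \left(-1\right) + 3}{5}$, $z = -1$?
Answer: $\frac{707281}{625} \approx 1131.7$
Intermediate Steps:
$E = \frac{4}{5}$ ($E = \left(1 + 3\right) \frac{1}{5} = 4 \cdot \frac{1}{5} = \frac{4}{5} \approx 0.8$)
$B = - \frac{24}{5}$ ($B = 3 \left(-2\right) \frac{4}{5} = \left(-6\right) \frac{4}{5} = - \frac{24}{5} \approx -4.8$)
$s{\left(q \right)} = \left(-1 + q\right)^{2}$ ($s{\left(q \right)} = \left(q - 1\right)^{2} = \left(-1 + q\right)^{2}$)
$s^{2}{\left(B \right)} = \left(\left(-1 - \frac{24}{5}\right)^{2}\right)^{2} = \left(\left(- \frac{29}{5}\right)^{2}\right)^{2} = \left(\frac{841}{25}\right)^{2} = \frac{707281}{625}$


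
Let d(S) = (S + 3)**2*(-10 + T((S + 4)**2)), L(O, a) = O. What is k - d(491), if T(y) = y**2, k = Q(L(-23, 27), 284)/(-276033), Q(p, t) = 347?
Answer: -4044228626804876350967/276033 ≈ -1.4651e+16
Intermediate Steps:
k = -347/276033 (k = 347/(-276033) = 347*(-1/276033) = -347/276033 ≈ -0.0012571)
d(S) = (3 + S)**2*(-10 + (4 + S)**4) (d(S) = (S + 3)**2*(-10 + ((S + 4)**2)**2) = (3 + S)**2*(-10 + ((4 + S)**2)**2) = (3 + S)**2*(-10 + (4 + S)**4))
k - d(491) = -347/276033 - (3 + 491)**2*(-10 + (4 + 491)**4) = -347/276033 - 494**2*(-10 + 495**4) = -347/276033 - 244036*(-10 + 60037250625) = -347/276033 - 244036*60037250615 = -347/276033 - 1*14651250491082140 = -347/276033 - 14651250491082140 = -4044228626804876350967/276033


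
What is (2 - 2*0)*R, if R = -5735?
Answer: -11470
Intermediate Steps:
(2 - 2*0)*R = (2 - 2*0)*(-5735) = (2 + 0)*(-5735) = 2*(-5735) = -11470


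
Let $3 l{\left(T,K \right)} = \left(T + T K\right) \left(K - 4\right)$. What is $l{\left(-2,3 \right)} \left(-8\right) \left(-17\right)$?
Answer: $\frac{1088}{3} \approx 362.67$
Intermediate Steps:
$l{\left(T,K \right)} = \frac{\left(-4 + K\right) \left(T + K T\right)}{3}$ ($l{\left(T,K \right)} = \frac{\left(T + T K\right) \left(K - 4\right)}{3} = \frac{\left(T + K T\right) \left(-4 + K\right)}{3} = \frac{\left(-4 + K\right) \left(T + K T\right)}{3}$)
$l{\left(-2,3 \right)} \left(-8\right) \left(-17\right) = \frac{1}{3} \left(-2\right) \left(-4 + 3^{2} - 9\right) \left(-8\right) \left(-17\right) = \frac{1}{3} \left(-2\right) \left(-4 + 9 - 9\right) \left(-8\right) \left(-17\right) = \frac{1}{3} \left(-2\right) \left(-4\right) \left(-8\right) \left(-17\right) = \frac{8}{3} \left(-8\right) \left(-17\right) = \left(- \frac{64}{3}\right) \left(-17\right) = \frac{1088}{3}$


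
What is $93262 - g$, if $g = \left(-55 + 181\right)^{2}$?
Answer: $77386$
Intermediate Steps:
$g = 15876$ ($g = 126^{2} = 15876$)
$93262 - g = 93262 - 15876 = 77386$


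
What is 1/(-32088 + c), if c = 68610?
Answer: 1/36522 ≈ 2.7381e-5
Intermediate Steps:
1/(-32088 + c) = 1/(-32088 + 68610) = 1/36522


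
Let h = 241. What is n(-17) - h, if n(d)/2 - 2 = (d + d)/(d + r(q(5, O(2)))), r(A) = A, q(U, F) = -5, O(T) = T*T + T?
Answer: -2573/11 ≈ -233.91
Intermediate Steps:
O(T) = T + T² (O(T) = T² + T = T + T²)
n(d) = 4 + 4*d/(-5 + d) (n(d) = 4 + 2*((d + d)/(d - 5)) = 4 + 2*((2*d)/(-5 + d)) = 4 + 2*(2*d/(-5 + d)) = 4 + 4*d/(-5 + d))
n(-17) - h = 4*(-5 + 2*(-17))/(-5 - 17) - 1*241 = 4*(-5 - 34)/(-22) - 241 = 4*(-1/22)*(-39) - 241 = 78/11 - 241 = -2573/11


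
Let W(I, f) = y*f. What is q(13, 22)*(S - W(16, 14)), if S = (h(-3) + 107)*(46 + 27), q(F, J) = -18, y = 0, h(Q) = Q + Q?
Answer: -132714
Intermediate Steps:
h(Q) = 2*Q
W(I, f) = 0 (W(I, f) = 0*f = 0)
S = 7373 (S = (2*(-3) + 107)*(46 + 27) = (-6 + 107)*73 = 101*73 = 7373)
q(13, 22)*(S - W(16, 14)) = -18*(7373 - 1*0) = -18*(7373 + 0) = -18*7373 = -132714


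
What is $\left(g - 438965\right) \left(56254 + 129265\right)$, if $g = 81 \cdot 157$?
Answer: $-79077102712$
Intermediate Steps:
$g = 12717$
$\left(g - 438965\right) \left(56254 + 129265\right) = \left(12717 - 438965\right) \left(56254 + 129265\right) = \left(-426248\right) 185519 = -79077102712$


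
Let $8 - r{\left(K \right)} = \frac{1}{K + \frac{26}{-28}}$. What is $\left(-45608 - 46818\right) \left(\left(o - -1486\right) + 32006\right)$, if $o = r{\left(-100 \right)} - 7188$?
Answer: $- \frac{3436294238620}{1413} \approx -2.4319 \cdot 10^{9}$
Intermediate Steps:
$r{\left(K \right)} = 8 - \frac{1}{- \frac{13}{14} + K}$ ($r{\left(K \right)} = 8 - \frac{1}{K + \frac{26}{-28}} = 8 - \frac{1}{K + 26 \left(- \frac{1}{28}\right)} = 8 - \frac{1}{K - \frac{13}{14}} = 8 - \frac{1}{- \frac{13}{14} + K}$)
$o = - \frac{10145326}{1413}$ ($o = \frac{2 \left(-59 + 56 \left(-100\right)\right)}{-13 + 14 \left(-100\right)} - 7188 = \frac{2 \left(-59 - 5600\right)}{-13 - 1400} - 7188 = 2 \frac{1}{-1413} \left(-5659\right) - 7188 = 2 \left(- \frac{1}{1413}\right) \left(-5659\right) - 7188 = \frac{11318}{1413} - 7188 = - \frac{10145326}{1413} \approx -7180.0$)
$\left(-45608 - 46818\right) \left(\left(o - -1486\right) + 32006\right) = \left(-45608 - 46818\right) \left(\left(- \frac{10145326}{1413} - -1486\right) + 32006\right) = - 92426 \left(\left(- \frac{10145326}{1413} + 1486\right) + 32006\right) = - 92426 \left(- \frac{8045608}{1413} + 32006\right) = \left(-92426\right) \frac{37178870}{1413} = - \frac{3436294238620}{1413}$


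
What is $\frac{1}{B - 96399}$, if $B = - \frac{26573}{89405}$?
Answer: $- \frac{89405}{8618579168} \approx -1.0374 \cdot 10^{-5}$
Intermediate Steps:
$B = - \frac{26573}{89405}$ ($B = \left(-26573\right) \frac{1}{89405} = - \frac{26573}{89405} \approx -0.29722$)
$\frac{1}{B - 96399} = \frac{1}{- \frac{26573}{89405} - 96399} = \frac{1}{- \frac{8618579168}{89405}} = - \frac{89405}{8618579168}$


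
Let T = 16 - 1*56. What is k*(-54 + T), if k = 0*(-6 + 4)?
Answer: 0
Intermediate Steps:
T = -40 (T = 16 - 56 = -40)
k = 0 (k = 0*(-2) = 0)
k*(-54 + T) = 0*(-54 - 40) = 0*(-94) = 0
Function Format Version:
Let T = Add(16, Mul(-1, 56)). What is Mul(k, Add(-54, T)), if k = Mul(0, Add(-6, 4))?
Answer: 0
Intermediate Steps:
T = -40 (T = Add(16, -56) = -40)
k = 0 (k = Mul(0, -2) = 0)
Mul(k, Add(-54, T)) = Mul(0, Add(-54, -40)) = Mul(0, -94) = 0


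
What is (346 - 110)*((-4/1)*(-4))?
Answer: 3776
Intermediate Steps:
(346 - 110)*((-4/1)*(-4)) = 236*((1*(-4))*(-4)) = 236*(-4*(-4)) = 236*16 = 3776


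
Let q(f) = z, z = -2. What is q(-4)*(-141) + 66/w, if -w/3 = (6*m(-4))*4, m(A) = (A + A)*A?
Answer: 108277/384 ≈ 281.97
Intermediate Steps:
m(A) = 2*A**2 (m(A) = (2*A)*A = 2*A**2)
w = -2304 (w = -3*6*(2*(-4)**2)*4 = -3*6*(2*16)*4 = -3*6*32*4 = -576*4 = -3*768 = -2304)
q(f) = -2
q(-4)*(-141) + 66/w = -2*(-141) + 66/(-2304) = 282 + 66*(-1/2304) = 282 - 11/384 = 108277/384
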